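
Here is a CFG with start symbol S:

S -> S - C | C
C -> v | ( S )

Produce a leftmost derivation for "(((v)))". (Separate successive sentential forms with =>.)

S => C => (S) => (C) => ((S)) => ((C)) => (((S))) => (((C))) => (((v)))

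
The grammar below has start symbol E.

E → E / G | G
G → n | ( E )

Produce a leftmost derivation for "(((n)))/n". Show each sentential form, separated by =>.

E => E/G   [E → E / G]
E/G => G/G   [E → G]
G/G => (E)/G   [G → ( E )]
(E)/G => (G)/G   [E → G]
(G)/G => ((E))/G   [G → ( E )]
((E))/G => ((G))/G   [E → G]
((G))/G => (((E)))/G   [G → ( E )]
(((E)))/G => (((G)))/G   [E → G]
(((G)))/G => (((n)))/G   [G → n]
(((n)))/G => (((n)))/n   [G → n]

E => E/G => G/G => (E)/G => (G)/G => ((E))/G => ((G))/G => (((E)))/G => (((G)))/G => (((n)))/G => (((n)))/n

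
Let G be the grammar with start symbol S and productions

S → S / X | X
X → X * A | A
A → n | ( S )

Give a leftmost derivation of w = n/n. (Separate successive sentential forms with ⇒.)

S⇒S/X⇒X/X⇒A/X⇒n/X⇒n/A⇒n/n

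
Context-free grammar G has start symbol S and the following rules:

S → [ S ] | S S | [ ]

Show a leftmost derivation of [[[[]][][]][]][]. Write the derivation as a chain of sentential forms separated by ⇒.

S ⇒ SS ⇒ [S]S ⇒ [SS]S ⇒ [[S]S]S ⇒ [[SS]S]S ⇒ [[[S]S]S]S ⇒ [[[[]]S]S]S ⇒ [[[[]]SS]S]S ⇒ [[[[]][]S]S]S ⇒ [[[[]][][]]S]S ⇒ [[[[]][][]][]]S ⇒ [[[[]][][]][]][]

S ⇒ SS   [S → S S]
SS ⇒ [S]S   [S → [ S ]]
[S]S ⇒ [SS]S   [S → S S]
[SS]S ⇒ [[S]S]S   [S → [ S ]]
[[S]S]S ⇒ [[SS]S]S   [S → S S]
[[SS]S]S ⇒ [[[S]S]S]S   [S → [ S ]]
[[[S]S]S]S ⇒ [[[[]]S]S]S   [S → [ ]]
[[[[]]S]S]S ⇒ [[[[]]SS]S]S   [S → S S]
[[[[]]SS]S]S ⇒ [[[[]][]S]S]S   [S → [ ]]
[[[[]][]S]S]S ⇒ [[[[]][][]]S]S   [S → [ ]]
[[[[]][][]]S]S ⇒ [[[[]][][]][]]S   [S → [ ]]
[[[[]][][]][]]S ⇒ [[[[]][][]][]][]   [S → [ ]]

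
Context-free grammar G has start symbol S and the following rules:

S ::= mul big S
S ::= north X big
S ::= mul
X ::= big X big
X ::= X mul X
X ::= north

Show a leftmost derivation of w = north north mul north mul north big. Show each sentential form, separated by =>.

S => north X big => north X mul X big => north X mul X mul X big => north north mul X mul X big => north north mul north mul X big => north north mul north mul north big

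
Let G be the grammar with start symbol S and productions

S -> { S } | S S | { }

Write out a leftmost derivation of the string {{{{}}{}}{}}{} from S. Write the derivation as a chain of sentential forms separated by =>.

S=>SS=>{S}S=>{SS}S=>{{S}S}S=>{{SS}S}S=>{{{S}S}S}S=>{{{{}}S}S}S=>{{{{}}{}}S}S=>{{{{}}{}}{}}S=>{{{{}}{}}{}}{}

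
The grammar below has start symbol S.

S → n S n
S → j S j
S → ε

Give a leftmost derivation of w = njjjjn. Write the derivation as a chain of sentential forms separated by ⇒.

S ⇒ nSn ⇒ njSjn ⇒ njjSjjn ⇒ njjjjn

S ⇒ nSn   [S → n S n]
nSn ⇒ njSjn   [S → j S j]
njSjn ⇒ njjSjjn   [S → j S j]
njjSjjn ⇒ njjjjn   [S → ε]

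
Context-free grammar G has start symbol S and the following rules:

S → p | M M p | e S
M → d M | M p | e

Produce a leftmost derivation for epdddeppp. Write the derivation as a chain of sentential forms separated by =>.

S => MMp => MpMp => epMp => epdMp => epdMpp => epdMppp => epddMppp => epdddMppp => epdddeppp

S => MMp   [S → M M p]
MMp => MpMp   [M → M p]
MpMp => epMp   [M → e]
epMp => epdMp   [M → d M]
epdMp => epdMpp   [M → M p]
epdMpp => epdMppp   [M → M p]
epdMppp => epddMppp   [M → d M]
epddMppp => epdddMppp   [M → d M]
epdddMppp => epdddeppp   [M → e]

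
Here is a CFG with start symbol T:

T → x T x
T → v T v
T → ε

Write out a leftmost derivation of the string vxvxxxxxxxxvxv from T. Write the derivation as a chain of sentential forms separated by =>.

T => vTv   [T → v T v]
vTv => vxTxv   [T → x T x]
vxTxv => vxvTvxv   [T → v T v]
vxvTvxv => vxvxTxvxv   [T → x T x]
vxvxTxvxv => vxvxxTxxvxv   [T → x T x]
vxvxxTxxvxv => vxvxxxTxxxvxv   [T → x T x]
vxvxxxTxxxvxv => vxvxxxxTxxxxvxv   [T → x T x]
vxvxxxxTxxxxvxv => vxvxxxxxxxxvxv   [T → ε]

T => vTv => vxTxv => vxvTvxv => vxvxTxvxv => vxvxxTxxvxv => vxvxxxTxxxvxv => vxvxxxxTxxxxvxv => vxvxxxxxxxxvxv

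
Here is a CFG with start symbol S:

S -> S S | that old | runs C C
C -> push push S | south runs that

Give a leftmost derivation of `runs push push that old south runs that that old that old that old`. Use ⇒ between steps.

S ⇒ S S   [S -> S S]
S S ⇒ S S S   [S -> S S]
S S S ⇒ S S S S   [S -> S S]
S S S S ⇒ runs C C S S S   [S -> runs C C]
runs C C S S S ⇒ runs push push S C S S S   [C -> push push S]
runs push push S C S S S ⇒ runs push push that old C S S S   [S -> that old]
runs push push that old C S S S ⇒ runs push push that old south runs that S S S   [C -> south runs that]
runs push push that old south runs that S S S ⇒ runs push push that old south runs that that old S S   [S -> that old]
runs push push that old south runs that that old S S ⇒ runs push push that old south runs that that old that old S   [S -> that old]
runs push push that old south runs that that old that old S ⇒ runs push push that old south runs that that old that old that old   [S -> that old]

S ⇒ S S ⇒ S S S ⇒ S S S S ⇒ runs C C S S S ⇒ runs push push S C S S S ⇒ runs push push that old C S S S ⇒ runs push push that old south runs that S S S ⇒ runs push push that old south runs that that old S S ⇒ runs push push that old south runs that that old that old S ⇒ runs push push that old south runs that that old that old that old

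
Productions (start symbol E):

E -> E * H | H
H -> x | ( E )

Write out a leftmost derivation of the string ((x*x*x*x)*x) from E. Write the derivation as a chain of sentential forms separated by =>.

E => H   [E -> H]
H => (E)   [H -> ( E )]
(E) => (E*H)   [E -> E * H]
(E*H) => (H*H)   [E -> H]
(H*H) => ((E)*H)   [H -> ( E )]
((E)*H) => ((E*H)*H)   [E -> E * H]
((E*H)*H) => ((E*H*H)*H)   [E -> E * H]
((E*H*H)*H) => ((E*H*H*H)*H)   [E -> E * H]
((E*H*H*H)*H) => ((H*H*H*H)*H)   [E -> H]
((H*H*H*H)*H) => ((x*H*H*H)*H)   [H -> x]
((x*H*H*H)*H) => ((x*x*H*H)*H)   [H -> x]
((x*x*H*H)*H) => ((x*x*x*H)*H)   [H -> x]
((x*x*x*H)*H) => ((x*x*x*x)*H)   [H -> x]
((x*x*x*x)*H) => ((x*x*x*x)*x)   [H -> x]

E => H => (E) => (E*H) => (H*H) => ((E)*H) => ((E*H)*H) => ((E*H*H)*H) => ((E*H*H*H)*H) => ((H*H*H*H)*H) => ((x*H*H*H)*H) => ((x*x*H*H)*H) => ((x*x*x*H)*H) => ((x*x*x*x)*H) => ((x*x*x*x)*x)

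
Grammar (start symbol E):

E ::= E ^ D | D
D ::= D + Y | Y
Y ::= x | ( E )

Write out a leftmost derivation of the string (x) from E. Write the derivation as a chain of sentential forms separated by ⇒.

E ⇒ D ⇒ Y ⇒ (E) ⇒ (D) ⇒ (Y) ⇒ (x)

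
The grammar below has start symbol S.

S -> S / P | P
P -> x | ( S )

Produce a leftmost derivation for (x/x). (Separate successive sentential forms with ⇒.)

S⇒P⇒(S)⇒(S/P)⇒(P/P)⇒(x/P)⇒(x/x)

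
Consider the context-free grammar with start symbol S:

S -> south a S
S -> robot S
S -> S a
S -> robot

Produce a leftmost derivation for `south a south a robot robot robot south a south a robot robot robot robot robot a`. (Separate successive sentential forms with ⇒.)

S ⇒ south a S ⇒ south a south a S ⇒ south a south a robot S ⇒ south a south a robot robot S ⇒ south a south a robot robot robot S ⇒ south a south a robot robot robot south a S ⇒ south a south a robot robot robot south a south a S ⇒ south a south a robot robot robot south a south a robot S ⇒ south a south a robot robot robot south a south a robot S a ⇒ south a south a robot robot robot south a south a robot robot S a ⇒ south a south a robot robot robot south a south a robot robot robot S a ⇒ south a south a robot robot robot south a south a robot robot robot robot S a ⇒ south a south a robot robot robot south a south a robot robot robot robot robot a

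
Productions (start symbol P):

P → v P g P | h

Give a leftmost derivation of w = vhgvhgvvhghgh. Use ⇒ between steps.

P ⇒ vPgP ⇒ vhgP ⇒ vhgvPgP ⇒ vhgvhgP ⇒ vhgvhgvPgP ⇒ vhgvhgvvPgPgP ⇒ vhgvhgvvhgPgP ⇒ vhgvhgvvhghgP ⇒ vhgvhgvvhghgh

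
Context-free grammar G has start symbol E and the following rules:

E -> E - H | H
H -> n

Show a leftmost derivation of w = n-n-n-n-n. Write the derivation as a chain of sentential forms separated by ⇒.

E⇒E-H⇒E-H-H⇒E-H-H-H⇒E-H-H-H-H⇒H-H-H-H-H⇒n-H-H-H-H⇒n-n-H-H-H⇒n-n-n-H-H⇒n-n-n-n-H⇒n-n-n-n-n

E ⇒ E-H   [E -> E - H]
E-H ⇒ E-H-H   [E -> E - H]
E-H-H ⇒ E-H-H-H   [E -> E - H]
E-H-H-H ⇒ E-H-H-H-H   [E -> E - H]
E-H-H-H-H ⇒ H-H-H-H-H   [E -> H]
H-H-H-H-H ⇒ n-H-H-H-H   [H -> n]
n-H-H-H-H ⇒ n-n-H-H-H   [H -> n]
n-n-H-H-H ⇒ n-n-n-H-H   [H -> n]
n-n-n-H-H ⇒ n-n-n-n-H   [H -> n]
n-n-n-n-H ⇒ n-n-n-n-n   [H -> n]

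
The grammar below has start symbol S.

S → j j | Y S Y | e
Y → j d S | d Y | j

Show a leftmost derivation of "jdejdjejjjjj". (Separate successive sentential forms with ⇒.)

S ⇒ YSY ⇒ jdSSY ⇒ jdeSY ⇒ jdeYSYY ⇒ jdejdSSYY ⇒ jdejdYSYSYY ⇒ jdejdjSYSYY ⇒ jdejdjeYSYY ⇒ jdejdjejSYY ⇒ jdejdjejjjYY ⇒ jdejdjejjjjY ⇒ jdejdjejjjjj

S ⇒ YSY   [S → Y S Y]
YSY ⇒ jdSSY   [Y → j d S]
jdSSY ⇒ jdeSY   [S → e]
jdeSY ⇒ jdeYSYY   [S → Y S Y]
jdeYSYY ⇒ jdejdSSYY   [Y → j d S]
jdejdSSYY ⇒ jdejdYSYSYY   [S → Y S Y]
jdejdYSYSYY ⇒ jdejdjSYSYY   [Y → j]
jdejdjSYSYY ⇒ jdejdjeYSYY   [S → e]
jdejdjeYSYY ⇒ jdejdjejSYY   [Y → j]
jdejdjejSYY ⇒ jdejdjejjjYY   [S → j j]
jdejdjejjjYY ⇒ jdejdjejjjjY   [Y → j]
jdejdjejjjjY ⇒ jdejdjejjjjj   [Y → j]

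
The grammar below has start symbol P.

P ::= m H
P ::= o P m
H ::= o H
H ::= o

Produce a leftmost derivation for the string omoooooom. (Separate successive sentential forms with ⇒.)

P ⇒ oPm   [P ::= o P m]
oPm ⇒ omHm   [P ::= m H]
omHm ⇒ omoHm   [H ::= o H]
omoHm ⇒ omooHm   [H ::= o H]
omooHm ⇒ omoooHm   [H ::= o H]
omoooHm ⇒ omooooHm   [H ::= o H]
omooooHm ⇒ omoooooHm   [H ::= o H]
omoooooHm ⇒ omoooooom   [H ::= o]

P ⇒ oPm ⇒ omHm ⇒ omoHm ⇒ omooHm ⇒ omoooHm ⇒ omooooHm ⇒ omoooooHm ⇒ omoooooom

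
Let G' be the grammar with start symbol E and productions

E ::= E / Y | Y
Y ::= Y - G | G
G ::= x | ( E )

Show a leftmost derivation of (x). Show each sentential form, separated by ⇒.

E ⇒ Y   [E ::= Y]
Y ⇒ G   [Y ::= G]
G ⇒ (E)   [G ::= ( E )]
(E) ⇒ (Y)   [E ::= Y]
(Y) ⇒ (G)   [Y ::= G]
(G) ⇒ (x)   [G ::= x]

E ⇒ Y ⇒ G ⇒ (E) ⇒ (Y) ⇒ (G) ⇒ (x)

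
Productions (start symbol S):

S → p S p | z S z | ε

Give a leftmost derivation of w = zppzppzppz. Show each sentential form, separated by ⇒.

S ⇒ zSz ⇒ zpSpz ⇒ zppSppz ⇒ zppzSzppz ⇒ zppzpSpzppz ⇒ zppzppzppz

S ⇒ zSz   [S → z S z]
zSz ⇒ zpSpz   [S → p S p]
zpSpz ⇒ zppSppz   [S → p S p]
zppSppz ⇒ zppzSzppz   [S → z S z]
zppzSzppz ⇒ zppzpSpzppz   [S → p S p]
zppzpSpzppz ⇒ zppzppzppz   [S → ε]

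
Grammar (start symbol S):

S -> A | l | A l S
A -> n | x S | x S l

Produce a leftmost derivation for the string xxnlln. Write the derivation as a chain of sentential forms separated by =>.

S=>AlS=>xSlS=>xAlS=>xxSllS=>xxAllS=>xxnllS=>xxnllA=>xxnlln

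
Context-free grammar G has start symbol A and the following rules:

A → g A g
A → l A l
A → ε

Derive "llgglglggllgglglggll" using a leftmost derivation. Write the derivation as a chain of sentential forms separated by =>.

A=>lAl=>llAll=>llgAgll=>llggAggll=>llgglAlggll=>llgglgAglggll=>llgglglAlglggll=>llgglglgAglglggll=>llgglglggAgglglggll=>llgglglgglAlgglglggll=>llgglglggllgglglggll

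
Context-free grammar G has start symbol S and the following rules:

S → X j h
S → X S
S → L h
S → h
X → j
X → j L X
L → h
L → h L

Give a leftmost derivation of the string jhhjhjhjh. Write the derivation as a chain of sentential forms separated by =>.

S => XS   [S → X S]
XS => jLXS   [X → j L X]
jLXS => jhLXS   [L → h L]
jhLXS => jhhXS   [L → h]
jhhXS => jhhjLXS   [X → j L X]
jhhjLXS => jhhjhXS   [L → h]
jhhjhXS => jhhjhjLXS   [X → j L X]
jhhjhjLXS => jhhjhjhXS   [L → h]
jhhjhjhXS => jhhjhjhjS   [X → j]
jhhjhjhjS => jhhjhjhjh   [S → h]

S=>XS=>jLXS=>jhLXS=>jhhXS=>jhhjLXS=>jhhjhXS=>jhhjhjLXS=>jhhjhjhXS=>jhhjhjhjS=>jhhjhjhjh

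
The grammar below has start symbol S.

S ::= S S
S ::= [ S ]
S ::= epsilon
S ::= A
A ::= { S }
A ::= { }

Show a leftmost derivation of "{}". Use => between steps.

S => SS => SSS => SSSS => ASSS => {S}SSS => {}SSS => {}SS => {}S => {}

S => SS   [S ::= S S]
SS => SSS   [S ::= S S]
SSS => SSSS   [S ::= S S]
SSSS => ASSS   [S ::= A]
ASSS => {S}SSS   [A ::= { S }]
{S}SSS => {}SSS   [S ::= epsilon]
{}SSS => {}SS   [S ::= epsilon]
{}SS => {}S   [S ::= epsilon]
{}S => {}   [S ::= epsilon]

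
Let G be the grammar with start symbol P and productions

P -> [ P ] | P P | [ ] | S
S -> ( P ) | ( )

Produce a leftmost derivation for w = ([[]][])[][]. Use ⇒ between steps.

P ⇒ PP   [P -> P P]
PP ⇒ PPP   [P -> P P]
PPP ⇒ SPP   [P -> S]
SPP ⇒ (P)PP   [S -> ( P )]
(P)PP ⇒ (PP)PP   [P -> P P]
(PP)PP ⇒ ([P]P)PP   [P -> [ P ]]
([P]P)PP ⇒ ([[]]P)PP   [P -> [ ]]
([[]]P)PP ⇒ ([[]][])PP   [P -> [ ]]
([[]][])PP ⇒ ([[]][])[]P   [P -> [ ]]
([[]][])[]P ⇒ ([[]][])[][]   [P -> [ ]]

P ⇒ PP ⇒ PPP ⇒ SPP ⇒ (P)PP ⇒ (PP)PP ⇒ ([P]P)PP ⇒ ([[]]P)PP ⇒ ([[]][])PP ⇒ ([[]][])[]P ⇒ ([[]][])[][]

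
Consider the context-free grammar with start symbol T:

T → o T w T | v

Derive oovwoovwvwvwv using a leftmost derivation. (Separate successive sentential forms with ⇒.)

T ⇒ oTwT   [T → o T w T]
oTwT ⇒ ooTwTwT   [T → o T w T]
ooTwTwT ⇒ oovwTwT   [T → v]
oovwTwT ⇒ oovwoTwTwT   [T → o T w T]
oovwoTwTwT ⇒ oovwooTwTwTwT   [T → o T w T]
oovwooTwTwTwT ⇒ oovwoovwTwTwT   [T → v]
oovwoovwTwTwT ⇒ oovwoovwvwTwT   [T → v]
oovwoovwvwTwT ⇒ oovwoovwvwvwT   [T → v]
oovwoovwvwvwT ⇒ oovwoovwvwvwv   [T → v]

T ⇒ oTwT ⇒ ooTwTwT ⇒ oovwTwT ⇒ oovwoTwTwT ⇒ oovwooTwTwTwT ⇒ oovwoovwTwTwT ⇒ oovwoovwvwTwT ⇒ oovwoovwvwvwT ⇒ oovwoovwvwvwv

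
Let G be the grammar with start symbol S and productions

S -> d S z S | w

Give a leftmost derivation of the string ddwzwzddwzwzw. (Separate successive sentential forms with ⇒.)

S ⇒ dSzS ⇒ ddSzSzS ⇒ ddwzSzS ⇒ ddwzwzS ⇒ ddwzwzdSzS ⇒ ddwzwzddSzSzS ⇒ ddwzwzddwzSzS ⇒ ddwzwzddwzwzS ⇒ ddwzwzddwzwzw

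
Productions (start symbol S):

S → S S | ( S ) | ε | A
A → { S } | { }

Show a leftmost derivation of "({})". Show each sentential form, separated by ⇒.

S ⇒ (S) ⇒ (A) ⇒ ({})

S ⇒ (S)   [S → ( S )]
(S) ⇒ (A)   [S → A]
(A) ⇒ ({})   [A → { }]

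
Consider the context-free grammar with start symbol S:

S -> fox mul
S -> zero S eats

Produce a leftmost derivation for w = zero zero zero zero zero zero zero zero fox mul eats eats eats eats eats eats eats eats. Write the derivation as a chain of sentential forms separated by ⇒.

S ⇒ zero S eats   [S -> zero S eats]
zero S eats ⇒ zero zero S eats eats   [S -> zero S eats]
zero zero S eats eats ⇒ zero zero zero S eats eats eats   [S -> zero S eats]
zero zero zero S eats eats eats ⇒ zero zero zero zero S eats eats eats eats   [S -> zero S eats]
zero zero zero zero S eats eats eats eats ⇒ zero zero zero zero zero S eats eats eats eats eats   [S -> zero S eats]
zero zero zero zero zero S eats eats eats eats eats ⇒ zero zero zero zero zero zero S eats eats eats eats eats eats   [S -> zero S eats]
zero zero zero zero zero zero S eats eats eats eats eats eats ⇒ zero zero zero zero zero zero zero S eats eats eats eats eats eats eats   [S -> zero S eats]
zero zero zero zero zero zero zero S eats eats eats eats eats eats eats ⇒ zero zero zero zero zero zero zero zero S eats eats eats eats eats eats eats eats   [S -> zero S eats]
zero zero zero zero zero zero zero zero S eats eats eats eats eats eats eats eats ⇒ zero zero zero zero zero zero zero zero fox mul eats eats eats eats eats eats eats eats   [S -> fox mul]

S ⇒ zero S eats ⇒ zero zero S eats eats ⇒ zero zero zero S eats eats eats ⇒ zero zero zero zero S eats eats eats eats ⇒ zero zero zero zero zero S eats eats eats eats eats ⇒ zero zero zero zero zero zero S eats eats eats eats eats eats ⇒ zero zero zero zero zero zero zero S eats eats eats eats eats eats eats ⇒ zero zero zero zero zero zero zero zero S eats eats eats eats eats eats eats eats ⇒ zero zero zero zero zero zero zero zero fox mul eats eats eats eats eats eats eats eats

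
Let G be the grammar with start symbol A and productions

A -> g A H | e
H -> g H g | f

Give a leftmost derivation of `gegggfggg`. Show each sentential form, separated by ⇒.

A ⇒ gAH ⇒ geH ⇒ gegHg ⇒ geggHgg ⇒ gegggHggg ⇒ gegggfggg

A ⇒ gAH   [A -> g A H]
gAH ⇒ geH   [A -> e]
geH ⇒ gegHg   [H -> g H g]
gegHg ⇒ geggHgg   [H -> g H g]
geggHgg ⇒ gegggHggg   [H -> g H g]
gegggHggg ⇒ gegggfggg   [H -> f]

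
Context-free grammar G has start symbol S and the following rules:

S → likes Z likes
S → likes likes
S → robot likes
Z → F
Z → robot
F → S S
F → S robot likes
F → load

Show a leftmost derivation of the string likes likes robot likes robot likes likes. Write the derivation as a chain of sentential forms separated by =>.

S => likes Z likes => likes F likes => likes S S likes => likes likes Z likes S likes => likes likes robot likes S likes => likes likes robot likes robot likes likes

S => likes Z likes   [S → likes Z likes]
likes Z likes => likes F likes   [Z → F]
likes F likes => likes S S likes   [F → S S]
likes S S likes => likes likes Z likes S likes   [S → likes Z likes]
likes likes Z likes S likes => likes likes robot likes S likes   [Z → robot]
likes likes robot likes S likes => likes likes robot likes robot likes likes   [S → robot likes]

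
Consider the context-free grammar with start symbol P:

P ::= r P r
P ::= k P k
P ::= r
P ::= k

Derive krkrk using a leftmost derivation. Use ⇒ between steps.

P ⇒ kPk ⇒ krPrk ⇒ krkrk

P ⇒ kPk   [P ::= k P k]
kPk ⇒ krPrk   [P ::= r P r]
krPrk ⇒ krkrk   [P ::= k]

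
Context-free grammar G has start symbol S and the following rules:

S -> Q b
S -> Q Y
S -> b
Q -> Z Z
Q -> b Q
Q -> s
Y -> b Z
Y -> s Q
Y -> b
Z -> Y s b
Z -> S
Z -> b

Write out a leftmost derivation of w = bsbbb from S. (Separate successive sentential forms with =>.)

S => QY   [S -> Q Y]
QY => ZZY   [Q -> Z Z]
ZZY => YsbZY   [Z -> Y s b]
YsbZY => bsbZY   [Y -> b]
bsbZY => bsbbY   [Z -> b]
bsbbY => bsbbb   [Y -> b]

S=>QY=>ZZY=>YsbZY=>bsbZY=>bsbbY=>bsbbb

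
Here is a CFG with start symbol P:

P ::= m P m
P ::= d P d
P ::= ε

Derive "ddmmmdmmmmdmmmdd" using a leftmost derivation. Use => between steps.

P=>dPd=>ddPdd=>ddmPmdd=>ddmmPmmdd=>ddmmmPmmmdd=>ddmmmdPdmmmdd=>ddmmmdmPmdmmmdd=>ddmmmdmmPmmdmmmdd=>ddmmmdmmmmdmmmdd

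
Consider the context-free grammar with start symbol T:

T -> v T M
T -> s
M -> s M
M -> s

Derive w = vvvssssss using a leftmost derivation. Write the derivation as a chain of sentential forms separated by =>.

T => vTM => vvTMM => vvvTMMM => vvvsMMM => vvvssMMM => vvvsssMMM => vvvssssMM => vvvsssssM => vvvssssss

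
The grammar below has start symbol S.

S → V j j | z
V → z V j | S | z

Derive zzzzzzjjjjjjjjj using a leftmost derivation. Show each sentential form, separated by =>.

S => Vjj   [S → V j j]
Vjj => zVjjj   [V → z V j]
zVjjj => zzVjjjj   [V → z V j]
zzVjjjj => zzzVjjjjj   [V → z V j]
zzzVjjjjj => zzzzVjjjjjj   [V → z V j]
zzzzVjjjjjj => zzzzzVjjjjjjj   [V → z V j]
zzzzzVjjjjjjj => zzzzzSjjjjjjj   [V → S]
zzzzzSjjjjjjj => zzzzzVjjjjjjjjj   [S → V j j]
zzzzzVjjjjjjjjj => zzzzzzjjjjjjjjj   [V → z]

S=>Vjj=>zVjjj=>zzVjjjj=>zzzVjjjjj=>zzzzVjjjjjj=>zzzzzVjjjjjjj=>zzzzzSjjjjjjj=>zzzzzVjjjjjjjjj=>zzzzzzjjjjjjjjj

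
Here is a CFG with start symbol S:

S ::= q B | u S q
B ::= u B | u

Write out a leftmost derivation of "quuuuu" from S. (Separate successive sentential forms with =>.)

S=>qB=>quB=>quuB=>quuuB=>quuuuB=>quuuuu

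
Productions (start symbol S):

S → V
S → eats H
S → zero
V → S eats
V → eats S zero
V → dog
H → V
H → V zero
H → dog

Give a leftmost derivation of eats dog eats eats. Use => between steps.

S => V => S eats => V eats => S eats eats => eats H eats eats => eats dog eats eats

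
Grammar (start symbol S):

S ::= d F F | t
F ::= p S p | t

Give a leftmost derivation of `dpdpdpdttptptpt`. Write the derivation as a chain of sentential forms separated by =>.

S=>dFF=>dpSpF=>dpdFFpF=>dpdpSpFpF=>dpdpdFFpFpF=>dpdpdpSpFpFpF=>dpdpdpdFFpFpFpF=>dpdpdpdtFpFpFpF=>dpdpdpdttpFpFpF=>dpdpdpdttptpFpF=>dpdpdpdttptptpF=>dpdpdpdttptptpt

S => dFF   [S ::= d F F]
dFF => dpSpF   [F ::= p S p]
dpSpF => dpdFFpF   [S ::= d F F]
dpdFFpF => dpdpSpFpF   [F ::= p S p]
dpdpSpFpF => dpdpdFFpFpF   [S ::= d F F]
dpdpdFFpFpF => dpdpdpSpFpFpF   [F ::= p S p]
dpdpdpSpFpFpF => dpdpdpdFFpFpFpF   [S ::= d F F]
dpdpdpdFFpFpFpF => dpdpdpdtFpFpFpF   [F ::= t]
dpdpdpdtFpFpFpF => dpdpdpdttpFpFpF   [F ::= t]
dpdpdpdttpFpFpF => dpdpdpdttptpFpF   [F ::= t]
dpdpdpdttptpFpF => dpdpdpdttptptpF   [F ::= t]
dpdpdpdttptptpF => dpdpdpdttptptpt   [F ::= t]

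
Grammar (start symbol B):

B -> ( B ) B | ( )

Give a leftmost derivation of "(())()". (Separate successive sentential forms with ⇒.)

B ⇒ (B)B ⇒ (())B ⇒ (())()

B ⇒ (B)B   [B -> ( B ) B]
(B)B ⇒ (())B   [B -> ( )]
(())B ⇒ (())()   [B -> ( )]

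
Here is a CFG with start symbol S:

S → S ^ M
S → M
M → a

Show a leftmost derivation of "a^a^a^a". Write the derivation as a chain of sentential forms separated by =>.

S => S^M   [S → S ^ M]
S^M => S^M^M   [S → S ^ M]
S^M^M => S^M^M^M   [S → S ^ M]
S^M^M^M => M^M^M^M   [S → M]
M^M^M^M => a^M^M^M   [M → a]
a^M^M^M => a^a^M^M   [M → a]
a^a^M^M => a^a^a^M   [M → a]
a^a^a^M => a^a^a^a   [M → a]

S => S^M => S^M^M => S^M^M^M => M^M^M^M => a^M^M^M => a^a^M^M => a^a^a^M => a^a^a^a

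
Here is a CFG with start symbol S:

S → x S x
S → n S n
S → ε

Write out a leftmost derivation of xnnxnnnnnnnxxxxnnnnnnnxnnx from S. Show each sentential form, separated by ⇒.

S ⇒ xSx   [S → x S x]
xSx ⇒ xnSnx   [S → n S n]
xnSnx ⇒ xnnSnnx   [S → n S n]
xnnSnnx ⇒ xnnxSxnnx   [S → x S x]
xnnxSxnnx ⇒ xnnxnSnxnnx   [S → n S n]
xnnxnSnxnnx ⇒ xnnxnnSnnxnnx   [S → n S n]
xnnxnnSnnxnnx ⇒ xnnxnnnSnnnxnnx   [S → n S n]
xnnxnnnSnnnxnnx ⇒ xnnxnnnnSnnnnxnnx   [S → n S n]
xnnxnnnnSnnnnxnnx ⇒ xnnxnnnnnSnnnnnxnnx   [S → n S n]
xnnxnnnnnSnnnnnxnnx ⇒ xnnxnnnnnnSnnnnnnxnnx   [S → n S n]
xnnxnnnnnnSnnnnnnxnnx ⇒ xnnxnnnnnnnSnnnnnnnxnnx   [S → n S n]
xnnxnnnnnnnSnnnnnnnxnnx ⇒ xnnxnnnnnnnxSxnnnnnnnxnnx   [S → x S x]
xnnxnnnnnnnxSxnnnnnnnxnnx ⇒ xnnxnnnnnnnxxSxxnnnnnnnxnnx   [S → x S x]
xnnxnnnnnnnxxSxxnnnnnnnxnnx ⇒ xnnxnnnnnnnxxxxnnnnnnnxnnx   [S → ε]

S ⇒ xSx ⇒ xnSnx ⇒ xnnSnnx ⇒ xnnxSxnnx ⇒ xnnxnSnxnnx ⇒ xnnxnnSnnxnnx ⇒ xnnxnnnSnnnxnnx ⇒ xnnxnnnnSnnnnxnnx ⇒ xnnxnnnnnSnnnnnxnnx ⇒ xnnxnnnnnnSnnnnnnxnnx ⇒ xnnxnnnnnnnSnnnnnnnxnnx ⇒ xnnxnnnnnnnxSxnnnnnnnxnnx ⇒ xnnxnnnnnnnxxSxxnnnnnnnxnnx ⇒ xnnxnnnnnnnxxxxnnnnnnnxnnx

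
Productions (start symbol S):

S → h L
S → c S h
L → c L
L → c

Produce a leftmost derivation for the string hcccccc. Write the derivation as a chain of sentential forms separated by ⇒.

S ⇒ hL ⇒ hcL ⇒ hccL ⇒ hcccL ⇒ hccccL ⇒ hcccccL ⇒ hcccccc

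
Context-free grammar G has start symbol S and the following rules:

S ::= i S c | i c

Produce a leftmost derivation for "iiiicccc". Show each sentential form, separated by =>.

S => iSc => iiScc => iiiSccc => iiiicccc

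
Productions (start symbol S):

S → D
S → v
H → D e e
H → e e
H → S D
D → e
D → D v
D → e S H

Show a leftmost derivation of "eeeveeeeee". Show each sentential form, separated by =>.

S=>D=>eSH=>eDH=>eeSHH=>eeDHH=>eeeSHHH=>eeevHHH=>eeeveeHH=>eeeveeeeH=>eeeveeeeee

S => D   [S → D]
D => eSH   [D → e S H]
eSH => eDH   [S → D]
eDH => eeSHH   [D → e S H]
eeSHH => eeDHH   [S → D]
eeDHH => eeeSHHH   [D → e S H]
eeeSHHH => eeevHHH   [S → v]
eeevHHH => eeeveeHH   [H → e e]
eeeveeHH => eeeveeeeH   [H → e e]
eeeveeeeH => eeeveeeeee   [H → e e]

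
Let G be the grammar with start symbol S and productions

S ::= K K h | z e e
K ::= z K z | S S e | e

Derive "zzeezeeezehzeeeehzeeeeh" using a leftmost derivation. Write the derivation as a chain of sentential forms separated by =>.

S => KKh => SSeKh => KKhSeKh => SSeKhSeKh => KKhSeKhSeKh => zKzKhSeKhSeKh => zSSezKhSeKhSeKh => zzeeSezKhSeKhSeKh => zzeezeeezKhSeKhSeKh => zzeezeeezehSeKhSeKh => zzeezeeezehzeeeKhSeKh => zzeezeeezehzeeeehSeKh => zzeezeeezehzeeeehzeeeKh => zzeezeeezehzeeeehzeeeeh

S => KKh   [S ::= K K h]
KKh => SSeKh   [K ::= S S e]
SSeKh => KKhSeKh   [S ::= K K h]
KKhSeKh => SSeKhSeKh   [K ::= S S e]
SSeKhSeKh => KKhSeKhSeKh   [S ::= K K h]
KKhSeKhSeKh => zKzKhSeKhSeKh   [K ::= z K z]
zKzKhSeKhSeKh => zSSezKhSeKhSeKh   [K ::= S S e]
zSSezKhSeKhSeKh => zzeeSezKhSeKhSeKh   [S ::= z e e]
zzeeSezKhSeKhSeKh => zzeezeeezKhSeKhSeKh   [S ::= z e e]
zzeezeeezKhSeKhSeKh => zzeezeeezehSeKhSeKh   [K ::= e]
zzeezeeezehSeKhSeKh => zzeezeeezehzeeeKhSeKh   [S ::= z e e]
zzeezeeezehzeeeKhSeKh => zzeezeeezehzeeeehSeKh   [K ::= e]
zzeezeeezehzeeeehSeKh => zzeezeeezehzeeeehzeeeKh   [S ::= z e e]
zzeezeeezehzeeeehzeeeKh => zzeezeeezehzeeeehzeeeeh   [K ::= e]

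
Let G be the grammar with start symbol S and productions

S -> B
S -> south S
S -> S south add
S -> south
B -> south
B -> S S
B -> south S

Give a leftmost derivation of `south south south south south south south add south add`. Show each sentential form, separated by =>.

S => south S => south S south add => south B south add => south south S south add => south south S south add south add => south south B south add south add => south south south S south add south add => south south south south S south add south add => south south south south south S south add south add => south south south south south B south add south add => south south south south south south south add south add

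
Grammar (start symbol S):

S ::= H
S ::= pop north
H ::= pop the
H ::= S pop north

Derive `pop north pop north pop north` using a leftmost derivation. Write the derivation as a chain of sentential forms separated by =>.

S => H => S pop north => H pop north => S pop north pop north => pop north pop north pop north

S => H   [S ::= H]
H => S pop north   [H ::= S pop north]
S pop north => H pop north   [S ::= H]
H pop north => S pop north pop north   [H ::= S pop north]
S pop north pop north => pop north pop north pop north   [S ::= pop north]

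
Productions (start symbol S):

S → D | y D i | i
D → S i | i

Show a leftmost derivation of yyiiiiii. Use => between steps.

S => D => Si => yDii => ySiii => yyDiiii => yySiiiii => yyiiiiii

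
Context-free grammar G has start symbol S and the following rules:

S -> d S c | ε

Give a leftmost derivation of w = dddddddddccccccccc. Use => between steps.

S=>dSc=>ddScc=>dddSccc=>ddddScccc=>dddddSccccc=>ddddddScccccc=>dddddddSccccccc=>ddddddddScccccccc=>dddddddddSccccccccc=>dddddddddccccccccc

S => dSc   [S -> d S c]
dSc => ddScc   [S -> d S c]
ddScc => dddSccc   [S -> d S c]
dddSccc => ddddScccc   [S -> d S c]
ddddScccc => dddddSccccc   [S -> d S c]
dddddSccccc => ddddddScccccc   [S -> d S c]
ddddddScccccc => dddddddSccccccc   [S -> d S c]
dddddddSccccccc => ddddddddScccccccc   [S -> d S c]
ddddddddScccccccc => dddddddddSccccccccc   [S -> d S c]
dddddddddSccccccccc => dddddddddccccccccc   [S -> ε]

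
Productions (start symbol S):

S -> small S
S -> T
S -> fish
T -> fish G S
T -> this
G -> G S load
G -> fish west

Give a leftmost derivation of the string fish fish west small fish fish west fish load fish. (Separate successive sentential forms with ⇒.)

S ⇒ T ⇒ fish G S ⇒ fish fish west S ⇒ fish fish west small S ⇒ fish fish west small T ⇒ fish fish west small fish G S ⇒ fish fish west small fish G S load S ⇒ fish fish west small fish fish west S load S ⇒ fish fish west small fish fish west fish load S ⇒ fish fish west small fish fish west fish load fish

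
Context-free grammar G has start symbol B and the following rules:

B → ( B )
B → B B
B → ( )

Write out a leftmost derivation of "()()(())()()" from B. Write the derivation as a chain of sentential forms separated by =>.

B => BB => BBB => ()BB => ()BBB => ()BBBB => ()()BBB => ()()(B)BB => ()()(())BB => ()()(())()B => ()()(())()()

B => BB   [B → B B]
BB => BBB   [B → B B]
BBB => ()BB   [B → ( )]
()BB => ()BBB   [B → B B]
()BBB => ()BBBB   [B → B B]
()BBBB => ()()BBB   [B → ( )]
()()BBB => ()()(B)BB   [B → ( B )]
()()(B)BB => ()()(())BB   [B → ( )]
()()(())BB => ()()(())()B   [B → ( )]
()()(())()B => ()()(())()()   [B → ( )]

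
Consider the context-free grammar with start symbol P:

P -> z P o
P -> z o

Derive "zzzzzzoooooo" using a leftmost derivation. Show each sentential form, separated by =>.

P=>zPo=>zzPoo=>zzzPooo=>zzzzPoooo=>zzzzzPooooo=>zzzzzzoooooo

P => zPo   [P -> z P o]
zPo => zzPoo   [P -> z P o]
zzPoo => zzzPooo   [P -> z P o]
zzzPooo => zzzzPoooo   [P -> z P o]
zzzzPoooo => zzzzzPooooo   [P -> z P o]
zzzzzPooooo => zzzzzzoooooo   [P -> z o]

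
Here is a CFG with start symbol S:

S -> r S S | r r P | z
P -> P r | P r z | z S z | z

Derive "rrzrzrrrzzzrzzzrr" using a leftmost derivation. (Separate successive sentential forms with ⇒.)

S⇒rrP⇒rrPr⇒rrPrr⇒rrzSzrr⇒rrzrSSzrr⇒rrzrzSzrr⇒rrzrzrSSzrr⇒rrzrzrrrPSzrr⇒rrzrzrrrPrzSzrr⇒rrzrzrrrzSzrzSzrr⇒rrzrzrrrzzzrzSzrr⇒rrzrzrrrzzzrzzzrr

S ⇒ rrP   [S -> r r P]
rrP ⇒ rrPr   [P -> P r]
rrPr ⇒ rrPrr   [P -> P r]
rrPrr ⇒ rrzSzrr   [P -> z S z]
rrzSzrr ⇒ rrzrSSzrr   [S -> r S S]
rrzrSSzrr ⇒ rrzrzSzrr   [S -> z]
rrzrzSzrr ⇒ rrzrzrSSzrr   [S -> r S S]
rrzrzrSSzrr ⇒ rrzrzrrrPSzrr   [S -> r r P]
rrzrzrrrPSzrr ⇒ rrzrzrrrPrzSzrr   [P -> P r z]
rrzrzrrrPrzSzrr ⇒ rrzrzrrrzSzrzSzrr   [P -> z S z]
rrzrzrrrzSzrzSzrr ⇒ rrzrzrrrzzzrzSzrr   [S -> z]
rrzrzrrrzzzrzSzrr ⇒ rrzrzrrrzzzrzzzrr   [S -> z]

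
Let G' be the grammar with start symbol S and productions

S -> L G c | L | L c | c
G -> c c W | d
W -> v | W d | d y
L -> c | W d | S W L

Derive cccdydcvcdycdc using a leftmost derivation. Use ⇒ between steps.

S ⇒ LGc   [S -> L G c]
LGc ⇒ SWLGc   [L -> S W L]
SWLGc ⇒ LWLGc   [S -> L]
LWLGc ⇒ SWLWLGc   [L -> S W L]
SWLWLGc ⇒ LGcWLWLGc   [S -> L G c]
LGcWLWLGc ⇒ cGcWLWLGc   [L -> c]
cGcWLWLGc ⇒ cccWcWLWLGc   [G -> c c W]
cccWcWLWLGc ⇒ cccWdcWLWLGc   [W -> W d]
cccWdcWLWLGc ⇒ cccdydcWLWLGc   [W -> d y]
cccdydcWLWLGc ⇒ cccdydcvLWLGc   [W -> v]
cccdydcvLWLGc ⇒ cccdydcvcWLGc   [L -> c]
cccdydcvcWLGc ⇒ cccdydcvcdyLGc   [W -> d y]
cccdydcvcdyLGc ⇒ cccdydcvcdycGc   [L -> c]
cccdydcvcdycGc ⇒ cccdydcvcdycdc   [G -> d]

S ⇒ LGc ⇒ SWLGc ⇒ LWLGc ⇒ SWLWLGc ⇒ LGcWLWLGc ⇒ cGcWLWLGc ⇒ cccWcWLWLGc ⇒ cccWdcWLWLGc ⇒ cccdydcWLWLGc ⇒ cccdydcvLWLGc ⇒ cccdydcvcWLGc ⇒ cccdydcvcdyLGc ⇒ cccdydcvcdycGc ⇒ cccdydcvcdycdc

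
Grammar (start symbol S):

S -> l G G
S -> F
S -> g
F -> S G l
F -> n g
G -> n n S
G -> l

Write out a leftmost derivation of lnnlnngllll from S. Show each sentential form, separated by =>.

S=>lGG=>lnnSG=>lnnFG=>lnnSGlG=>lnnlGGGlG=>lnnlnnSGGlG=>lnnlnngGGlG=>lnnlnnglGlG=>lnnlnnglllG=>lnnlnngllll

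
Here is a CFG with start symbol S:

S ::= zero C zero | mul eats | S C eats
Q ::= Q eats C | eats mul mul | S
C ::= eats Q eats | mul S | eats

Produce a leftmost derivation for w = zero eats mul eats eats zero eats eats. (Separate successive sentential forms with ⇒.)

S ⇒ S C eats ⇒ zero C zero C eats ⇒ zero eats Q eats zero C eats ⇒ zero eats S eats zero C eats ⇒ zero eats mul eats eats zero C eats ⇒ zero eats mul eats eats zero eats eats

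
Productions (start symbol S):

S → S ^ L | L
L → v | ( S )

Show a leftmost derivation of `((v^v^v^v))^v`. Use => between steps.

S => S^L   [S → S ^ L]
S^L => L^L   [S → L]
L^L => (S)^L   [L → ( S )]
(S)^L => (L)^L   [S → L]
(L)^L => ((S))^L   [L → ( S )]
((S))^L => ((S^L))^L   [S → S ^ L]
((S^L))^L => ((S^L^L))^L   [S → S ^ L]
((S^L^L))^L => ((S^L^L^L))^L   [S → S ^ L]
((S^L^L^L))^L => ((L^L^L^L))^L   [S → L]
((L^L^L^L))^L => ((v^L^L^L))^L   [L → v]
((v^L^L^L))^L => ((v^v^L^L))^L   [L → v]
((v^v^L^L))^L => ((v^v^v^L))^L   [L → v]
((v^v^v^L))^L => ((v^v^v^v))^L   [L → v]
((v^v^v^v))^L => ((v^v^v^v))^v   [L → v]

S => S^L => L^L => (S)^L => (L)^L => ((S))^L => ((S^L))^L => ((S^L^L))^L => ((S^L^L^L))^L => ((L^L^L^L))^L => ((v^L^L^L))^L => ((v^v^L^L))^L => ((v^v^v^L))^L => ((v^v^v^v))^L => ((v^v^v^v))^v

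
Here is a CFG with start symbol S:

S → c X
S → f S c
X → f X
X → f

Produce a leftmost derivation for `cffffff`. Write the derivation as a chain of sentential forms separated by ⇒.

S ⇒ cX   [S → c X]
cX ⇒ cfX   [X → f X]
cfX ⇒ cffX   [X → f X]
cffX ⇒ cfffX   [X → f X]
cfffX ⇒ cffffX   [X → f X]
cffffX ⇒ cfffffX   [X → f X]
cfffffX ⇒ cffffff   [X → f]

S ⇒ cX ⇒ cfX ⇒ cffX ⇒ cfffX ⇒ cffffX ⇒ cfffffX ⇒ cffffff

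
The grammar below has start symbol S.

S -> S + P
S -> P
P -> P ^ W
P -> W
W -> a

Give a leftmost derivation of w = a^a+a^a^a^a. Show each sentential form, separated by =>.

S => S+P   [S -> S + P]
S+P => P+P   [S -> P]
P+P => P^W+P   [P -> P ^ W]
P^W+P => W^W+P   [P -> W]
W^W+P => a^W+P   [W -> a]
a^W+P => a^a+P   [W -> a]
a^a+P => a^a+P^W   [P -> P ^ W]
a^a+P^W => a^a+P^W^W   [P -> P ^ W]
a^a+P^W^W => a^a+P^W^W^W   [P -> P ^ W]
a^a+P^W^W^W => a^a+W^W^W^W   [P -> W]
a^a+W^W^W^W => a^a+a^W^W^W   [W -> a]
a^a+a^W^W^W => a^a+a^a^W^W   [W -> a]
a^a+a^a^W^W => a^a+a^a^a^W   [W -> a]
a^a+a^a^a^W => a^a+a^a^a^a   [W -> a]

S => S+P => P+P => P^W+P => W^W+P => a^W+P => a^a+P => a^a+P^W => a^a+P^W^W => a^a+P^W^W^W => a^a+W^W^W^W => a^a+a^W^W^W => a^a+a^a^W^W => a^a+a^a^a^W => a^a+a^a^a^a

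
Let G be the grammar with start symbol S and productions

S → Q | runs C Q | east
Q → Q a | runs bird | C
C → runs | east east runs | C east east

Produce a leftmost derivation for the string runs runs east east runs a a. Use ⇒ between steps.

S ⇒ runs C Q   [S → runs C Q]
runs C Q ⇒ runs C east east Q   [C → C east east]
runs C east east Q ⇒ runs runs east east Q   [C → runs]
runs runs east east Q ⇒ runs runs east east Q a   [Q → Q a]
runs runs east east Q a ⇒ runs runs east east Q a a   [Q → Q a]
runs runs east east Q a a ⇒ runs runs east east C a a   [Q → C]
runs runs east east C a a ⇒ runs runs east east runs a a   [C → runs]

S ⇒ runs C Q ⇒ runs C east east Q ⇒ runs runs east east Q ⇒ runs runs east east Q a ⇒ runs runs east east Q a a ⇒ runs runs east east C a a ⇒ runs runs east east runs a a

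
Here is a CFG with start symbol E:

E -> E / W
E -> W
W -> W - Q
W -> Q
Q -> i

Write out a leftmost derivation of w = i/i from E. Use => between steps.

E=>E/W=>W/W=>Q/W=>i/W=>i/Q=>i/i

E => E/W   [E -> E / W]
E/W => W/W   [E -> W]
W/W => Q/W   [W -> Q]
Q/W => i/W   [Q -> i]
i/W => i/Q   [W -> Q]
i/Q => i/i   [Q -> i]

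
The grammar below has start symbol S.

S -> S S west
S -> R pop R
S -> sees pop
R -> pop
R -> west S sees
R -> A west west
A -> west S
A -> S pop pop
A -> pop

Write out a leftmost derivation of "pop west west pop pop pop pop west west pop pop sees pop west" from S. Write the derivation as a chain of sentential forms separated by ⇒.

S ⇒ S S west ⇒ R pop R S west ⇒ A west west pop R S west ⇒ S pop pop west west pop R S west ⇒ R pop R pop pop west west pop R S west ⇒ A west west pop R pop pop west west pop R S west ⇒ pop west west pop R pop pop west west pop R S west ⇒ pop west west pop pop pop pop west west pop R S west ⇒ pop west west pop pop pop pop west west pop pop S west ⇒ pop west west pop pop pop pop west west pop pop sees pop west

S ⇒ S S west   [S -> S S west]
S S west ⇒ R pop R S west   [S -> R pop R]
R pop R S west ⇒ A west west pop R S west   [R -> A west west]
A west west pop R S west ⇒ S pop pop west west pop R S west   [A -> S pop pop]
S pop pop west west pop R S west ⇒ R pop R pop pop west west pop R S west   [S -> R pop R]
R pop R pop pop west west pop R S west ⇒ A west west pop R pop pop west west pop R S west   [R -> A west west]
A west west pop R pop pop west west pop R S west ⇒ pop west west pop R pop pop west west pop R S west   [A -> pop]
pop west west pop R pop pop west west pop R S west ⇒ pop west west pop pop pop pop west west pop R S west   [R -> pop]
pop west west pop pop pop pop west west pop R S west ⇒ pop west west pop pop pop pop west west pop pop S west   [R -> pop]
pop west west pop pop pop pop west west pop pop S west ⇒ pop west west pop pop pop pop west west pop pop sees pop west   [S -> sees pop]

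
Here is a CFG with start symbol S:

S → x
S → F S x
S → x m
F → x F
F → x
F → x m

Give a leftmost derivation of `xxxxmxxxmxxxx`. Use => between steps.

S => FSx => xSx => xFSxx => xxSxx => xxFSxxx => xxxFSxxx => xxxxmSxxx => xxxxmFSxxxx => xxxxmxFSxxxx => xxxxmxxSxxxx => xxxxmxxxmxxxx

S => FSx   [S → F S x]
FSx => xSx   [F → x]
xSx => xFSxx   [S → F S x]
xFSxx => xxSxx   [F → x]
xxSxx => xxFSxxx   [S → F S x]
xxFSxxx => xxxFSxxx   [F → x F]
xxxFSxxx => xxxxmSxxx   [F → x m]
xxxxmSxxx => xxxxmFSxxxx   [S → F S x]
xxxxmFSxxxx => xxxxmxFSxxxx   [F → x F]
xxxxmxFSxxxx => xxxxmxxSxxxx   [F → x]
xxxxmxxSxxxx => xxxxmxxxmxxxx   [S → x m]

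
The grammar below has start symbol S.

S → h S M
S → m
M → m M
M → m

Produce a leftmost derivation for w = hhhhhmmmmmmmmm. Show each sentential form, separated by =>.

S => hSM => hhSMM => hhhSMMM => hhhhSMMMM => hhhhhSMMMMM => hhhhhmMMMMM => hhhhhmmMMMM => hhhhhmmmMMMM => hhhhhmmmmMMMM => hhhhhmmmmmMMM => hhhhhmmmmmmMMM => hhhhhmmmmmmmMM => hhhhhmmmmmmmmM => hhhhhmmmmmmmmm

S => hSM   [S → h S M]
hSM => hhSMM   [S → h S M]
hhSMM => hhhSMMM   [S → h S M]
hhhSMMM => hhhhSMMMM   [S → h S M]
hhhhSMMMM => hhhhhSMMMMM   [S → h S M]
hhhhhSMMMMM => hhhhhmMMMMM   [S → m]
hhhhhmMMMMM => hhhhhmmMMMM   [M → m]
hhhhhmmMMMM => hhhhhmmmMMMM   [M → m M]
hhhhhmmmMMMM => hhhhhmmmmMMMM   [M → m M]
hhhhhmmmmMMMM => hhhhhmmmmmMMM   [M → m]
hhhhhmmmmmMMM => hhhhhmmmmmmMMM   [M → m M]
hhhhhmmmmmmMMM => hhhhhmmmmmmmMM   [M → m]
hhhhhmmmmmmmMM => hhhhhmmmmmmmmM   [M → m]
hhhhhmmmmmmmmM => hhhhhmmmmmmmmm   [M → m]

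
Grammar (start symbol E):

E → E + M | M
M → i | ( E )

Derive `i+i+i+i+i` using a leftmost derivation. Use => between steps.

E => E+M   [E → E + M]
E+M => E+M+M   [E → E + M]
E+M+M => E+M+M+M   [E → E + M]
E+M+M+M => E+M+M+M+M   [E → E + M]
E+M+M+M+M => M+M+M+M+M   [E → M]
M+M+M+M+M => i+M+M+M+M   [M → i]
i+M+M+M+M => i+i+M+M+M   [M → i]
i+i+M+M+M => i+i+i+M+M   [M → i]
i+i+i+M+M => i+i+i+i+M   [M → i]
i+i+i+i+M => i+i+i+i+i   [M → i]

E => E+M => E+M+M => E+M+M+M => E+M+M+M+M => M+M+M+M+M => i+M+M+M+M => i+i+M+M+M => i+i+i+M+M => i+i+i+i+M => i+i+i+i+i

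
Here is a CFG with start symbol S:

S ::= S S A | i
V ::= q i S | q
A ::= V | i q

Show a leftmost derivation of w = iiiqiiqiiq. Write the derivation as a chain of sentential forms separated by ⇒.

S ⇒ SSA ⇒ SSASA ⇒ SSASASA ⇒ iSASASA ⇒ iiASASA ⇒ iiiqSASA ⇒ iiiqiASA ⇒ iiiqiiqSA ⇒ iiiqiiqiA ⇒ iiiqiiqiiq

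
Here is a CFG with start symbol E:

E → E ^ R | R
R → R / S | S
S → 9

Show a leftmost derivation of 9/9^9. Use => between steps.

E => E^R   [E → E ^ R]
E^R => R^R   [E → R]
R^R => R/S^R   [R → R / S]
R/S^R => S/S^R   [R → S]
S/S^R => 9/S^R   [S → 9]
9/S^R => 9/9^R   [S → 9]
9/9^R => 9/9^S   [R → S]
9/9^S => 9/9^9   [S → 9]

E=>E^R=>R^R=>R/S^R=>S/S^R=>9/S^R=>9/9^R=>9/9^S=>9/9^9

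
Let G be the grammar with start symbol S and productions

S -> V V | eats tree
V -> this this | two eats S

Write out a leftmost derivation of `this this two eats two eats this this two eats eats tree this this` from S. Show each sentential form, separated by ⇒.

S ⇒ V V ⇒ this this V ⇒ this this two eats S ⇒ this this two eats V V ⇒ this this two eats two eats S V ⇒ this this two eats two eats V V V ⇒ this this two eats two eats this this V V ⇒ this this two eats two eats this this two eats S V ⇒ this this two eats two eats this this two eats eats tree V ⇒ this this two eats two eats this this two eats eats tree this this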